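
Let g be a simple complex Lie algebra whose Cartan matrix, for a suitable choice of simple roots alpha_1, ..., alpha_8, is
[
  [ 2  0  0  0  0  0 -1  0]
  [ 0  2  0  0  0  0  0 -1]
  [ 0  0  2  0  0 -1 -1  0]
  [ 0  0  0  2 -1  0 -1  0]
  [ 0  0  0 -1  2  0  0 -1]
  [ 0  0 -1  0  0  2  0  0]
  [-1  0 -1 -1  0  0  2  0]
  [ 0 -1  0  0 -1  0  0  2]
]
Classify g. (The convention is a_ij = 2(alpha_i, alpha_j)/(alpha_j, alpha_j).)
E_8

The matrix has rank 8 with 2's on the diagonal. Reading the off-diagonal entries as Dynkin edges (a single edge where a_ij = a_ji = -1; a double or triple edge where a_ij * a_ji = 2 or 3), the diagram is a chain of 7 nodes with one extra node attached to the third node from one end (E_8). One simple-root ordering that puts it in standard form is (alpha_6, alpha_1, alpha_3, alpha_7, alpha_4, alpha_5, alpha_8, alpha_2). So the algebra is type E_8.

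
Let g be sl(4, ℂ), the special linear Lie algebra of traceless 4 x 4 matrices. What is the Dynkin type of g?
A_3

This is sl(4), which has dimension 4^2 - 1 = 15 and rank 4 - 1 = 3 (a Cartan subalgebra is the diagonal traceless matrices). In the classification of classical Lie algebras, the special linear algebra sl(n+1) has type A_n; here n = 3, so the Dynkin diagram is a chain of 3 nodes with single edges (A_3). Hence the type is A_3.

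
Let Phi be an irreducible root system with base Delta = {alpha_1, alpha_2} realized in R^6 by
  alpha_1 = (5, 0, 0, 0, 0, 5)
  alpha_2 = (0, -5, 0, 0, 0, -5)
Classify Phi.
A_2 (sl(3))

Compute the Cartan integers a_ij = 2(alpha_i, alpha_j)/(alpha_j, alpha_j); the resulting 2x2 Cartan matrix is
[[2, -1], [-1, 2]].
All simple roots have the same length, so the diagram is simply laced. The associated Dynkin diagram is a chain of 2 nodes with single edges (A_2), so the type is A_2 (the algebra sl(3)).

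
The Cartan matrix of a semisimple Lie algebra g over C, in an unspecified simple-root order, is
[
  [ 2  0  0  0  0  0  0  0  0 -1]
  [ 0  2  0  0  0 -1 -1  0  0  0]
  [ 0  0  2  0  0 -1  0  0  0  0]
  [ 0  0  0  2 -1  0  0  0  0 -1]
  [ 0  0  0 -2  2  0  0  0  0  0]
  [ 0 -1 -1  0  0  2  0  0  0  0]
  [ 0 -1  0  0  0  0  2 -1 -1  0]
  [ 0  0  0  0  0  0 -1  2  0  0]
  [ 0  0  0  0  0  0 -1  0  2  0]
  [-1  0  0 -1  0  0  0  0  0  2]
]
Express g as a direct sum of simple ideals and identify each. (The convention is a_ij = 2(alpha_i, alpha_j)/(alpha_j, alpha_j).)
C_4 (sp(8)) + D_6 (so(12))

The diagram associated to this matrix has two connected components: the simple roots {alpha_1, alpha_4, alpha_5, alpha_10} form a chain of 4 nodes with a double edge at one end; the terminal node there is the unique long simple root (C_4), and {alpha_2, alpha_3, alpha_6, alpha_7, alpha_8, alpha_9} form a chain of 4 nodes with a fork of two nodes at one end (D_6). A semisimple Lie algebra decomposes uniquely as the direct sum of simple ideals, one per connected component of its Dynkin diagram, so g ≅ C_4 ⊕ D_6 (dimension 36 + 66 = 102).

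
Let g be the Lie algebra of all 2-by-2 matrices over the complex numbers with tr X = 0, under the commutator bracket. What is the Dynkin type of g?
This is sl(2), which has dimension 2^2 - 1 = 3 and rank 2 - 1 = 1 (a Cartan subalgebra is the diagonal traceless matrices). In the classification of classical Lie algebras, the special linear algebra sl(n+1) has type A_n; here n = 1, so the Dynkin diagram is a chain of 1 nodes with single edges (A_1). Hence the type is A_1.

type A_1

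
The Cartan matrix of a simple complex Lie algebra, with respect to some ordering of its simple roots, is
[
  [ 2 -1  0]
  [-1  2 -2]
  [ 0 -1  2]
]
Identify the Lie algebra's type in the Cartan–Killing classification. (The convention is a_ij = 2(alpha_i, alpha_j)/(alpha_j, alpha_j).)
The matrix has rank 3 with 2's on the diagonal. Reading the off-diagonal entries as Dynkin edges (a single edge where a_ij = a_ji = -1; a double or triple edge where a_ij * a_ji = 2 or 3), the diagram is a chain of 3 nodes with a double edge at one end; the terminal node there is the unique short simple root (B_3). One simple-root ordering that puts it in standard form is (alpha_1, alpha_2, alpha_3). So the algebra is type B_3, i.e. so(7).

B3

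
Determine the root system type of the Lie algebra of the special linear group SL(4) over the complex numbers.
A3

This is sl(4), which has dimension 4^2 - 1 = 15 and rank 4 - 1 = 3 (a Cartan subalgebra is the diagonal traceless matrices). In the classification of classical Lie algebras, the special linear algebra sl(n+1) has type A_n; here n = 3, so the Dynkin diagram is a chain of 3 nodes with single edges (A_3). Hence the type is A_3.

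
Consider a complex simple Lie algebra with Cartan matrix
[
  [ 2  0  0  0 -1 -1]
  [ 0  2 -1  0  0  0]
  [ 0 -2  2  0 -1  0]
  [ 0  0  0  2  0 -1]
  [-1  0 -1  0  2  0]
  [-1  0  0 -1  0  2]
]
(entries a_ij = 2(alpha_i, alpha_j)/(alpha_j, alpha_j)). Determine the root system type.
type B_6

The matrix has rank 6 with 2's on the diagonal. Reading the off-diagonal entries as Dynkin edges (a single edge where a_ij = a_ji = -1; a double or triple edge where a_ij * a_ji = 2 or 3), the diagram is a chain of 6 nodes with a double edge at one end; the terminal node there is the unique short simple root (B_6). One simple-root ordering that puts it in standard form is (alpha_4, alpha_6, alpha_1, alpha_5, alpha_3, alpha_2). So the algebra is type B_6, i.e. so(13).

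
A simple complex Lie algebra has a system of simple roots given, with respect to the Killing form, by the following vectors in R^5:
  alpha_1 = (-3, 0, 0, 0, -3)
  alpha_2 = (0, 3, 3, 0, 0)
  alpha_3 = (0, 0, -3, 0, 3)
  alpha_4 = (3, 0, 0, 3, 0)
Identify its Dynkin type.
A_4

Compute the Cartan integers a_ij = 2(alpha_i, alpha_j)/(alpha_j, alpha_j); the resulting 4x4 Cartan matrix is
[[2, 0, -1, -1], [0, 2, -1, 0], [-1, -1, 2, 0], [-1, 0, 0, 2]].
All simple roots have the same length, so the diagram is simply laced. The associated Dynkin diagram is a chain of 4 nodes with single edges (A_4), so the type is A_4 (the algebra sl(5)).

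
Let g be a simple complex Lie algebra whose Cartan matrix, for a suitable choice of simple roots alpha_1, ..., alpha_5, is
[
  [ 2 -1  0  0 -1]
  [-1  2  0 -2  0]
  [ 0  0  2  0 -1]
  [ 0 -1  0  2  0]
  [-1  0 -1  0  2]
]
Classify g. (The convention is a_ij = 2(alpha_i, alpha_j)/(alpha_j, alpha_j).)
The matrix has rank 5 with 2's on the diagonal. Reading the off-diagonal entries as Dynkin edges (a single edge where a_ij = a_ji = -1; a double or triple edge where a_ij * a_ji = 2 or 3), the diagram is a chain of 5 nodes with a double edge at one end; the terminal node there is the unique short simple root (B_5). One simple-root ordering that puts it in standard form is (alpha_3, alpha_5, alpha_1, alpha_2, alpha_4). So the algebra is type B_5, i.e. so(11).

type B_5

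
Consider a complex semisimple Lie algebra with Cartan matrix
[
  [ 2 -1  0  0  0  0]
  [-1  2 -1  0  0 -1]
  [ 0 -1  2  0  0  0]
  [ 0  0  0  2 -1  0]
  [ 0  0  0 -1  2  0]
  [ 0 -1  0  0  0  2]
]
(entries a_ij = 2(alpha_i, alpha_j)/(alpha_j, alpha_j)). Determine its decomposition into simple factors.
A2 + D4

The diagram associated to this matrix has two connected components: the simple roots {alpha_4, alpha_5} form a chain of 2 nodes with single edges (A_2), and {alpha_1, alpha_2, alpha_3, alpha_6} form a chain of 2 nodes with a fork of two nodes at one end (D_4). A semisimple Lie algebra decomposes uniquely as the direct sum of simple ideals, one per connected component of its Dynkin diagram, so g ≅ A_2 ⊕ D_4 (dimension 8 + 28 = 36).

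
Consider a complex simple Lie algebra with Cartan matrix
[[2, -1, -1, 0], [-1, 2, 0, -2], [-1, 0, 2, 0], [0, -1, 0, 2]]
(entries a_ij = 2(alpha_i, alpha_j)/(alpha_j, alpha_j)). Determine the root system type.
The matrix has rank 4 with 2's on the diagonal. Reading the off-diagonal entries as Dynkin edges (a single edge where a_ij = a_ji = -1; a double or triple edge where a_ij * a_ji = 2 or 3), the diagram is a chain of 4 nodes with a double edge at one end; the terminal node there is the unique short simple root (B_4). One simple-root ordering that puts it in standard form is (alpha_3, alpha_1, alpha_2, alpha_4). So the algebra is type B_4, i.e. so(9).

type B_4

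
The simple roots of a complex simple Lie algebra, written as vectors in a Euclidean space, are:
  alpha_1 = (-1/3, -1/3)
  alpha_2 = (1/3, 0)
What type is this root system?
B2

Compute the Cartan integers a_ij = 2(alpha_i, alpha_j)/(alpha_j, alpha_j); the resulting 2x2 Cartan matrix is
[[2, -2], [-1, 2]].
The roots have two lengths (squared-length ratio 2:1); the short ones are alpha_{2}. The associated Dynkin diagram is a chain of 2 nodes with a double edge at one end; the terminal node there is the unique short simple root (B_2), so the type is B_2 (the algebra so(5)).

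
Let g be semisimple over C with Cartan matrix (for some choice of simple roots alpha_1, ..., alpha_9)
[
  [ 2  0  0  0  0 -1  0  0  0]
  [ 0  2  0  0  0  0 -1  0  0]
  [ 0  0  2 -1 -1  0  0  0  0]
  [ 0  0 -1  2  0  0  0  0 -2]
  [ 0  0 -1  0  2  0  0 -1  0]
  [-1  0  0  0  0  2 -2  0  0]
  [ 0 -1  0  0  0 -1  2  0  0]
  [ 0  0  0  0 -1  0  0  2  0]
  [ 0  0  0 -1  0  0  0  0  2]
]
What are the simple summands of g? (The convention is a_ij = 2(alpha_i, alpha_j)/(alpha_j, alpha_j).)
The diagram associated to this matrix has two connected components: the simple roots {alpha_3, alpha_4, alpha_5, alpha_8, alpha_9} form a chain of 5 nodes with a double edge at one end; the terminal node there is the unique short simple root (B_5), and {alpha_1, alpha_2, alpha_6, alpha_7} form a chain of 4 nodes with a double edge between the middle two (F_4). A semisimple Lie algebra decomposes uniquely as the direct sum of simple ideals, one per connected component of its Dynkin diagram, so g ≅ B_5 ⊕ F_4 (dimension 55 + 52 = 107).

B_5 ⊕ F_4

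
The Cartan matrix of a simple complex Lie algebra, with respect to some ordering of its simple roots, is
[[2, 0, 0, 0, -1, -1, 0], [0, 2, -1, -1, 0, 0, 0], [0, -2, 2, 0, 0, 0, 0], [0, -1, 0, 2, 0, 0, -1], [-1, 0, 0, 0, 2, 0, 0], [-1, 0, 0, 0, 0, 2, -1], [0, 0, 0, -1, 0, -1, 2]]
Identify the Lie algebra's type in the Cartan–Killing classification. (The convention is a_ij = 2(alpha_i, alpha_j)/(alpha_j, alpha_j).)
type C_7

The matrix has rank 7 with 2's on the diagonal. Reading the off-diagonal entries as Dynkin edges (a single edge where a_ij = a_ji = -1; a double or triple edge where a_ij * a_ji = 2 or 3), the diagram is a chain of 7 nodes with a double edge at one end; the terminal node there is the unique long simple root (C_7). One simple-root ordering that puts it in standard form is (alpha_5, alpha_1, alpha_6, alpha_7, alpha_4, alpha_2, alpha_3). So the algebra is type C_7, i.e. sp(14).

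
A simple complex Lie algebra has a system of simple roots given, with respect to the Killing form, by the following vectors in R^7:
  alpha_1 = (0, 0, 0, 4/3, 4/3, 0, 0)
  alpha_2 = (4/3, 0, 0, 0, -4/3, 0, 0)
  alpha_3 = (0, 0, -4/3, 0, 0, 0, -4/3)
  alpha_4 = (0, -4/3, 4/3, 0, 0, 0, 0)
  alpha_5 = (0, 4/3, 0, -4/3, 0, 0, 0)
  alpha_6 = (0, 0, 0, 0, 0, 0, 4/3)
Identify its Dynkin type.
Compute the Cartan integers a_ij = 2(alpha_i, alpha_j)/(alpha_j, alpha_j); the resulting 6x6 Cartan matrix is
[[2, -1, 0, 0, -1, 0], [-1, 2, 0, 0, 0, 0], [0, 0, 2, -1, 0, -2], [0, 0, -1, 2, -1, 0], [-1, 0, 0, -1, 2, 0], [0, 0, -1, 0, 0, 2]].
The roots have two lengths (squared-length ratio 2:1); the short ones are alpha_{6}. The associated Dynkin diagram is a chain of 6 nodes with a double edge at one end; the terminal node there is the unique short simple root (B_6), so the type is B_6 (the algebra so(13)).

B6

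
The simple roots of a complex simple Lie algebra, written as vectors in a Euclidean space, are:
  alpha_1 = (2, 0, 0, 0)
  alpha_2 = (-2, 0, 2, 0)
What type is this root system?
B_2

Compute the Cartan integers a_ij = 2(alpha_i, alpha_j)/(alpha_j, alpha_j); the resulting 2x2 Cartan matrix is
[[2, -1], [-2, 2]].
The roots have two lengths (squared-length ratio 2:1); the short ones are alpha_{1}. The associated Dynkin diagram is a chain of 2 nodes with a double edge at one end; the terminal node there is the unique short simple root (B_2), so the type is B_2 (the algebra so(5)).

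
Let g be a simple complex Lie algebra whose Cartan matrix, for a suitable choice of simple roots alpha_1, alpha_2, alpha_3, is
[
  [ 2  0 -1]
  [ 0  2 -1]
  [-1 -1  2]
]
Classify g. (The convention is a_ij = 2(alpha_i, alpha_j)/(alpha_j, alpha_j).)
A3

The matrix has rank 3 with 2's on the diagonal. Reading the off-diagonal entries as Dynkin edges (a single edge where a_ij = a_ji = -1; a double or triple edge where a_ij * a_ji = 2 or 3), the diagram is a chain of 3 nodes with single edges (A_3). One simple-root ordering that puts it in standard form is (alpha_1, alpha_3, alpha_2). So the algebra is type A_3, i.e. sl(4).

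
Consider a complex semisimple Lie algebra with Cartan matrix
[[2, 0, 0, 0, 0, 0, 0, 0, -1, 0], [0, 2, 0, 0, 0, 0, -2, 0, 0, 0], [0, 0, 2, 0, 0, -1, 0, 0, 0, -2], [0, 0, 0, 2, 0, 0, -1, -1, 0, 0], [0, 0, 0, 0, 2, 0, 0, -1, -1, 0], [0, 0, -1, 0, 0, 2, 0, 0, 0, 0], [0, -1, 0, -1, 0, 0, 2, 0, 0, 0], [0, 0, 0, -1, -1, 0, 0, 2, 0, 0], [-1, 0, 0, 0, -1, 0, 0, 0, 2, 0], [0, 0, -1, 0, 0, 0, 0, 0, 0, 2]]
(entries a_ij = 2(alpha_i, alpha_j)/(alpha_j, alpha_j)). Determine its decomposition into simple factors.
The diagram associated to this matrix has two connected components: the simple roots {alpha_3, alpha_6, alpha_10} form a chain of 3 nodes with a double edge at one end; the terminal node there is the unique short simple root (B_3), and {alpha_1, alpha_2, alpha_4, alpha_5, alpha_7, alpha_8, alpha_9} form a chain of 7 nodes with a double edge at one end; the terminal node there is the unique long simple root (C_7). A semisimple Lie algebra decomposes uniquely as the direct sum of simple ideals, one per connected component of its Dynkin diagram, so g ≅ B_3 ⊕ C_7 (dimension 21 + 105 = 126).

B3 ⊕ C7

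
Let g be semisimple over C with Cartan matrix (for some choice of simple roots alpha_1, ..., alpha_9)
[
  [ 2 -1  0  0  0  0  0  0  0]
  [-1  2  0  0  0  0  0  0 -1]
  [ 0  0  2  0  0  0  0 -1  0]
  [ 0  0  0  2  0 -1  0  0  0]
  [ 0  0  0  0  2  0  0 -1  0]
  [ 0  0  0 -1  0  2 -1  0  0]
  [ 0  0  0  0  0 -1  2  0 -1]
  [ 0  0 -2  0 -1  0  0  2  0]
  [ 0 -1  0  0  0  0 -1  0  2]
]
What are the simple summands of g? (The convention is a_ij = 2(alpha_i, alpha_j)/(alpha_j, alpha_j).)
A6 + B3

The diagram associated to this matrix has two connected components: the simple roots {alpha_1, alpha_2, alpha_4, alpha_6, alpha_7, alpha_9} form a chain of 6 nodes with single edges (A_6), and {alpha_3, alpha_5, alpha_8} form a chain of 3 nodes with a double edge at one end; the terminal node there is the unique short simple root (B_3). A semisimple Lie algebra decomposes uniquely as the direct sum of simple ideals, one per connected component of its Dynkin diagram, so g ≅ A_6 ⊕ B_3 (dimension 48 + 21 = 69).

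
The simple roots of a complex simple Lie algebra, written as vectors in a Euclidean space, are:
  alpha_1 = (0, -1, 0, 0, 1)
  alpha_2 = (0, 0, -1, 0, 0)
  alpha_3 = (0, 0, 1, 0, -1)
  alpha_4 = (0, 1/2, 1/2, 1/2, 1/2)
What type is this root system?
type F_4

Compute the Cartan integers a_ij = 2(alpha_i, alpha_j)/(alpha_j, alpha_j); the resulting 4x4 Cartan matrix is
[[2, 0, -1, 0], [0, 2, -1, -1], [-1, -2, 2, 0], [0, -1, 0, 2]].
The roots have two lengths (squared-length ratio 2:1); the short ones are alpha_{2,4}. The associated Dynkin diagram is a chain of 4 nodes with a double edge between the middle two (F_4), so the type is F_4.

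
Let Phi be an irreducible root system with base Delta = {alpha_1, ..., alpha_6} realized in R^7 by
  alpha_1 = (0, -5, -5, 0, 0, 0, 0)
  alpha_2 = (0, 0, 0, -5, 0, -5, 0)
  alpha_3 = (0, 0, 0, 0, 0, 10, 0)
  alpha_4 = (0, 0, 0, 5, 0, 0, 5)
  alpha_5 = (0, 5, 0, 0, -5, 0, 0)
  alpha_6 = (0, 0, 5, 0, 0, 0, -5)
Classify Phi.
Compute the Cartan integers a_ij = 2(alpha_i, alpha_j)/(alpha_j, alpha_j); the resulting 6x6 Cartan matrix is
[[2, 0, 0, 0, -1, -1], [0, 2, -1, -1, 0, 0], [0, -2, 2, 0, 0, 0], [0, -1, 0, 2, 0, -1], [-1, 0, 0, 0, 2, 0], [-1, 0, 0, -1, 0, 2]].
The roots have two lengths (squared-length ratio 2:1); the short ones are alpha_{1,2,4,5,6}. The associated Dynkin diagram is a chain of 6 nodes with a double edge at one end; the terminal node there is the unique long simple root (C_6), so the type is C_6 (the algebra sp(12)).

C_6 (sp(12))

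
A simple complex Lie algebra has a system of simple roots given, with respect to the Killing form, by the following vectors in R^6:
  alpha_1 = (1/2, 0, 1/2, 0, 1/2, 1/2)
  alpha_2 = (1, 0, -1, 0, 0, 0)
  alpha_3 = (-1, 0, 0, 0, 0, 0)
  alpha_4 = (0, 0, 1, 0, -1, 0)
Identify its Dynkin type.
Compute the Cartan integers a_ij = 2(alpha_i, alpha_j)/(alpha_j, alpha_j); the resulting 4x4 Cartan matrix is
[[2, 0, -1, 0], [0, 2, -2, -1], [-1, -1, 2, 0], [0, -1, 0, 2]].
The roots have two lengths (squared-length ratio 2:1); the short ones are alpha_{1,3}. The associated Dynkin diagram is a chain of 4 nodes with a double edge between the middle two (F_4), so the type is F_4.

F_4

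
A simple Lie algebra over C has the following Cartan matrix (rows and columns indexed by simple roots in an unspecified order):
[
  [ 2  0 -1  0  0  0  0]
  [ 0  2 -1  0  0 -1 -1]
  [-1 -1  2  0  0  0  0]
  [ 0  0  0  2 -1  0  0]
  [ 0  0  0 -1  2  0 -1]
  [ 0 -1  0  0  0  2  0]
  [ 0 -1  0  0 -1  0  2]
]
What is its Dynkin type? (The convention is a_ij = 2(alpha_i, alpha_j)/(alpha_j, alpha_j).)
type E_7

The matrix has rank 7 with 2's on the diagonal. Reading the off-diagonal entries as Dynkin edges (a single edge where a_ij = a_ji = -1; a double or triple edge where a_ij * a_ji = 2 or 3), the diagram is a chain of 6 nodes with one extra node attached to the third node from one end (E_7). One simple-root ordering that puts it in standard form is (alpha_1, alpha_6, alpha_3, alpha_2, alpha_7, alpha_5, alpha_4). So the algebra is type E_7.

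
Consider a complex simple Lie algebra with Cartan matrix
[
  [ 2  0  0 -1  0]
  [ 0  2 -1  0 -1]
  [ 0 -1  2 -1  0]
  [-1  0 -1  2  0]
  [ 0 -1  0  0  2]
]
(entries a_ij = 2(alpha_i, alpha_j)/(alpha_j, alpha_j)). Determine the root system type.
The matrix has rank 5 with 2's on the diagonal. Reading the off-diagonal entries as Dynkin edges (a single edge where a_ij = a_ji = -1; a double or triple edge where a_ij * a_ji = 2 or 3), the diagram is a chain of 5 nodes with single edges (A_5). One simple-root ordering that puts it in standard form is (alpha_1, alpha_4, alpha_3, alpha_2, alpha_5). So the algebra is type A_5, i.e. sl(6).

A_5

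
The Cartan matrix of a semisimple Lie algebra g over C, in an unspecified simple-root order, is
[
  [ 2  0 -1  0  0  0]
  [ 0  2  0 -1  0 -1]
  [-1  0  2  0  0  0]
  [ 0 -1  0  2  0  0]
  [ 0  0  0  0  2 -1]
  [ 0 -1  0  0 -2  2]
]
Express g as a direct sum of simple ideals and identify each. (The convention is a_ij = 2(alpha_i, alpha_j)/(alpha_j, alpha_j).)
A_2 + B_4

The diagram associated to this matrix has two connected components: the simple roots {alpha_1, alpha_3} form a chain of 2 nodes with single edges (A_2), and {alpha_2, alpha_4, alpha_5, alpha_6} form a chain of 4 nodes with a double edge at one end; the terminal node there is the unique short simple root (B_4). A semisimple Lie algebra decomposes uniquely as the direct sum of simple ideals, one per connected component of its Dynkin diagram, so g ≅ A_2 ⊕ B_4 (dimension 8 + 36 = 44).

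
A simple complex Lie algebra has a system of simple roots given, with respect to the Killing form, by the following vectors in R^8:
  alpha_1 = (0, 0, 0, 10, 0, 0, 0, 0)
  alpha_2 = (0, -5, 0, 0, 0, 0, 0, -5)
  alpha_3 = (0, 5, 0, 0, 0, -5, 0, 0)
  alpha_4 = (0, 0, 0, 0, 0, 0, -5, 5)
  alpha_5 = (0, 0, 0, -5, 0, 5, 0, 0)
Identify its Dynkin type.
type C_5

Compute the Cartan integers a_ij = 2(alpha_i, alpha_j)/(alpha_j, alpha_j); the resulting 5x5 Cartan matrix is
[[2, 0, 0, 0, -2], [0, 2, -1, -1, 0], [0, -1, 2, 0, -1], [0, -1, 0, 2, 0], [-1, 0, -1, 0, 2]].
The roots have two lengths (squared-length ratio 2:1); the short ones are alpha_{2,3,4,5}. The associated Dynkin diagram is a chain of 5 nodes with a double edge at one end; the terminal node there is the unique long simple root (C_5), so the type is C_5 (the algebra sp(10)).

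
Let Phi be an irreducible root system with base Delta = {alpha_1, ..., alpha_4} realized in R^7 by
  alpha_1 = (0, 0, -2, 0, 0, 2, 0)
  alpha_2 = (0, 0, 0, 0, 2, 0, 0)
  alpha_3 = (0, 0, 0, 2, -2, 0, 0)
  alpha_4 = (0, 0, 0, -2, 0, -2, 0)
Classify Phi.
Compute the Cartan integers a_ij = 2(alpha_i, alpha_j)/(alpha_j, alpha_j); the resulting 4x4 Cartan matrix is
[[2, 0, 0, -1], [0, 2, -1, 0], [0, -2, 2, -1], [-1, 0, -1, 2]].
The roots have two lengths (squared-length ratio 2:1); the short ones are alpha_{2}. The associated Dynkin diagram is a chain of 4 nodes with a double edge at one end; the terminal node there is the unique short simple root (B_4), so the type is B_4 (the algebra so(9)).

type B_4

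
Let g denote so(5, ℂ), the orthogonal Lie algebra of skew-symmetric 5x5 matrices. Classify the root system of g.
This is so(5) with 5 odd, which has dimension 5(5-1)/2 = 10 and rank (5-1)/2 = 2. In the classification of classical Lie algebras, the orthogonal algebra so(2n+1) in an odd number of variables has type B_n; here n = 2, so the Dynkin diagram is a chain of 2 nodes with a double edge at one end; the terminal node there is the unique short simple root (B_2). Hence the type is B_2.

B_2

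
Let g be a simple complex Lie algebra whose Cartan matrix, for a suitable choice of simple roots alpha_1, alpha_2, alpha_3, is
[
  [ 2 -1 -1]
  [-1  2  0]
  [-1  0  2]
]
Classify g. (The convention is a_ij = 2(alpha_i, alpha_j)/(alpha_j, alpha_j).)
A3

The matrix has rank 3 with 2's on the diagonal. Reading the off-diagonal entries as Dynkin edges (a single edge where a_ij = a_ji = -1; a double or triple edge where a_ij * a_ji = 2 or 3), the diagram is a chain of 3 nodes with single edges (A_3). One simple-root ordering that puts it in standard form is (alpha_2, alpha_1, alpha_3). So the algebra is type A_3, i.e. sl(4).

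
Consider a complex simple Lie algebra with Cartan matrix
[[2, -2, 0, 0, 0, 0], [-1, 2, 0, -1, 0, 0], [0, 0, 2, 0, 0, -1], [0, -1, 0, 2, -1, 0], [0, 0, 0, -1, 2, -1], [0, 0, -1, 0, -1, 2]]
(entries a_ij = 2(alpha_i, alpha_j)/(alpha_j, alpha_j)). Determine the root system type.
C6

The matrix has rank 6 with 2's on the diagonal. Reading the off-diagonal entries as Dynkin edges (a single edge where a_ij = a_ji = -1; a double or triple edge where a_ij * a_ji = 2 or 3), the diagram is a chain of 6 nodes with a double edge at one end; the terminal node there is the unique long simple root (C_6). One simple-root ordering that puts it in standard form is (alpha_3, alpha_6, alpha_5, alpha_4, alpha_2, alpha_1). So the algebra is type C_6, i.e. sp(12).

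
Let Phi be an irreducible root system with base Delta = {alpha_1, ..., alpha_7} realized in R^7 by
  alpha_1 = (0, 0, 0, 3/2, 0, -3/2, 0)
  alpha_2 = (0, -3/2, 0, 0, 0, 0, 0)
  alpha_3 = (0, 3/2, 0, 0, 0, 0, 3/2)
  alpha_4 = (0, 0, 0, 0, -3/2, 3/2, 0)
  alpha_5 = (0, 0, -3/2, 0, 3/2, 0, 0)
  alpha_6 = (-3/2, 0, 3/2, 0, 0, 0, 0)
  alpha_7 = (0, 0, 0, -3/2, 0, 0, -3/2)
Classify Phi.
B7

Compute the Cartan integers a_ij = 2(alpha_i, alpha_j)/(alpha_j, alpha_j); the resulting 7x7 Cartan matrix is
[[2, 0, 0, -1, 0, 0, -1], [0, 2, -1, 0, 0, 0, 0], [0, -2, 2, 0, 0, 0, -1], [-1, 0, 0, 2, -1, 0, 0], [0, 0, 0, -1, 2, -1, 0], [0, 0, 0, 0, -1, 2, 0], [-1, 0, -1, 0, 0, 0, 2]].
The roots have two lengths (squared-length ratio 2:1); the short ones are alpha_{2}. The associated Dynkin diagram is a chain of 7 nodes with a double edge at one end; the terminal node there is the unique short simple root (B_7), so the type is B_7 (the algebra so(15)).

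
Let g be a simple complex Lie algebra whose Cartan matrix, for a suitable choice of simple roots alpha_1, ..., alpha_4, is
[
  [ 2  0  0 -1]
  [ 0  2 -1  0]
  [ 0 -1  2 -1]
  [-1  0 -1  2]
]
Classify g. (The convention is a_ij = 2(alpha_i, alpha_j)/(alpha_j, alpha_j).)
type A_4

The matrix has rank 4 with 2's on the diagonal. Reading the off-diagonal entries as Dynkin edges (a single edge where a_ij = a_ji = -1; a double or triple edge where a_ij * a_ji = 2 or 3), the diagram is a chain of 4 nodes with single edges (A_4). One simple-root ordering that puts it in standard form is (alpha_2, alpha_3, alpha_4, alpha_1). So the algebra is type A_4, i.e. sl(5).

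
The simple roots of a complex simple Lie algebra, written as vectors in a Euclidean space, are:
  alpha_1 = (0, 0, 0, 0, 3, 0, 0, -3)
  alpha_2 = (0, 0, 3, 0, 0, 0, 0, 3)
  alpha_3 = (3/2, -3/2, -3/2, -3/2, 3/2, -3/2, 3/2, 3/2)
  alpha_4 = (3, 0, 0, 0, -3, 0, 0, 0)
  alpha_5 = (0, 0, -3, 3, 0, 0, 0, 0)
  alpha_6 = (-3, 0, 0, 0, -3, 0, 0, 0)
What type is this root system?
E_6

Compute the Cartan integers a_ij = 2(alpha_i, alpha_j)/(alpha_j, alpha_j); the resulting 6x6 Cartan matrix is
[[2, -1, 0, -1, 0, -1], [-1, 2, 0, 0, -1, 0], [0, 0, 2, 0, 0, -1], [-1, 0, 0, 2, 0, 0], [0, -1, 0, 0, 2, 0], [-1, 0, -1, 0, 0, 2]].
All simple roots have the same length, so the diagram is simply laced. The associated Dynkin diagram is a chain of 5 nodes with one extra node attached to the third node from one end (E_6), so the type is E_6.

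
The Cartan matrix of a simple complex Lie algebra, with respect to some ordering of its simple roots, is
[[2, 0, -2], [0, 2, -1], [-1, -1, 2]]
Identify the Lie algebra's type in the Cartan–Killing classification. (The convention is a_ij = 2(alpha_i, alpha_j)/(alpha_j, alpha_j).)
C_3

The matrix has rank 3 with 2's on the diagonal. Reading the off-diagonal entries as Dynkin edges (a single edge where a_ij = a_ji = -1; a double or triple edge where a_ij * a_ji = 2 or 3), the diagram is a chain of 3 nodes with a double edge at one end; the terminal node there is the unique long simple root (C_3). One simple-root ordering that puts it in standard form is (alpha_2, alpha_3, alpha_1). So the algebra is type C_3, i.e. sp(6).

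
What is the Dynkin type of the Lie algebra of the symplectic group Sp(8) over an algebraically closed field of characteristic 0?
type C_4

This is sp(8), which has dimension 8(8+1)/2 = 36 and rank 8/2 = 4. In the classification of classical Lie algebras, the symplectic algebra sp(2n) has type C_n; here n = 4, so the Dynkin diagram is a chain of 4 nodes with a double edge at one end; the terminal node there is the unique long simple root (C_4). Hence the type is C_4.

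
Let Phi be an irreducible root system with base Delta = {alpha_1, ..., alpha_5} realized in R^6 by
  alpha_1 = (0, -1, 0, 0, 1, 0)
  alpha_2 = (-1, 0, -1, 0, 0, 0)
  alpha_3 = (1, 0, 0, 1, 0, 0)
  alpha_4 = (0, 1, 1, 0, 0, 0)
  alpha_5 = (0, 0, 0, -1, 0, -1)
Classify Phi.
Compute the Cartan integers a_ij = 2(alpha_i, alpha_j)/(alpha_j, alpha_j); the resulting 5x5 Cartan matrix is
[[2, 0, 0, -1, 0], [0, 2, -1, -1, 0], [0, -1, 2, 0, -1], [-1, -1, 0, 2, 0], [0, 0, -1, 0, 2]].
All simple roots have the same length, so the diagram is simply laced. The associated Dynkin diagram is a chain of 5 nodes with single edges (A_5), so the type is A_5 (the algebra sl(6)).

A5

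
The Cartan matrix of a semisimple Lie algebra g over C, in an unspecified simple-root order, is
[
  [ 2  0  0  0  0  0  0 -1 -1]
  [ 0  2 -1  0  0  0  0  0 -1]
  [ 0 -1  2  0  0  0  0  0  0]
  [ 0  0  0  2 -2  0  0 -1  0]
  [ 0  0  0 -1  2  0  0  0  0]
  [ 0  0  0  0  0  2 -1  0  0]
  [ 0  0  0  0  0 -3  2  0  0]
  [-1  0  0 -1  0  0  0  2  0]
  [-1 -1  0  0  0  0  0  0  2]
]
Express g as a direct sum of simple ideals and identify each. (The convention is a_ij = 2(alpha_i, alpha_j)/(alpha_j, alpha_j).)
The diagram associated to this matrix has two connected components: the simple roots {alpha_1, alpha_2, alpha_3, alpha_4, alpha_5, alpha_8, alpha_9} form a chain of 7 nodes with a double edge at one end; the terminal node there is the unique short simple root (B_7), and {alpha_6, alpha_7} form two nodes joined by a triple edge (G_2). A semisimple Lie algebra decomposes uniquely as the direct sum of simple ideals, one per connected component of its Dynkin diagram, so g ≅ B_7 ⊕ G_2 (dimension 105 + 14 = 119).

B_7 (so(15)) + G_2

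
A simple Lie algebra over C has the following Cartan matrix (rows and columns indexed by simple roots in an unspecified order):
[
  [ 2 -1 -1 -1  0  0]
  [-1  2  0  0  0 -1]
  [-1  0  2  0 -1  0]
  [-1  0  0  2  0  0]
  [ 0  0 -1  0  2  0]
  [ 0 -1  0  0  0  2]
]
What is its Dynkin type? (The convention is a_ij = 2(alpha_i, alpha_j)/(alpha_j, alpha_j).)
The matrix has rank 6 with 2's on the diagonal. Reading the off-diagonal entries as Dynkin edges (a single edge where a_ij = a_ji = -1; a double or triple edge where a_ij * a_ji = 2 or 3), the diagram is a chain of 5 nodes with one extra node attached to the third node from one end (E_6). One simple-root ordering that puts it in standard form is (alpha_6, alpha_4, alpha_2, alpha_1, alpha_3, alpha_5). So the algebra is type E_6.

E6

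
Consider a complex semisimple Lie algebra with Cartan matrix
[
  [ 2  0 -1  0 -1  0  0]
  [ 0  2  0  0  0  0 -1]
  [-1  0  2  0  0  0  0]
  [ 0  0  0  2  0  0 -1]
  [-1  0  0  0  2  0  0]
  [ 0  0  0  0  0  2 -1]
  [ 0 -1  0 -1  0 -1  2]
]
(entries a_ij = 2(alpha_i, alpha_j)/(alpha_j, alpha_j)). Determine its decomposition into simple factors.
A_3 ⊕ D_4

The diagram associated to this matrix has two connected components: the simple roots {alpha_1, alpha_3, alpha_5} form a chain of 3 nodes with single edges (A_3), and {alpha_2, alpha_4, alpha_6, alpha_7} form a chain of 2 nodes with a fork of two nodes at one end (D_4). A semisimple Lie algebra decomposes uniquely as the direct sum of simple ideals, one per connected component of its Dynkin diagram, so g ≅ A_3 ⊕ D_4 (dimension 15 + 28 = 43).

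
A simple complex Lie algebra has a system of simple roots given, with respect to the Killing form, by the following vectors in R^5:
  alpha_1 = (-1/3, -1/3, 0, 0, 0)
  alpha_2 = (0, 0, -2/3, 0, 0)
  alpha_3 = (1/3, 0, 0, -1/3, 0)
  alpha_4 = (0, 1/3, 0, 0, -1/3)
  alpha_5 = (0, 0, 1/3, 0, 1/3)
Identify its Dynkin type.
C_5 (sp(10))

Compute the Cartan integers a_ij = 2(alpha_i, alpha_j)/(alpha_j, alpha_j); the resulting 5x5 Cartan matrix is
[[2, 0, -1, -1, 0], [0, 2, 0, 0, -2], [-1, 0, 2, 0, 0], [-1, 0, 0, 2, -1], [0, -1, 0, -1, 2]].
The roots have two lengths (squared-length ratio 2:1); the short ones are alpha_{1,3,4,5}. The associated Dynkin diagram is a chain of 5 nodes with a double edge at one end; the terminal node there is the unique long simple root (C_5), so the type is C_5 (the algebra sp(10)).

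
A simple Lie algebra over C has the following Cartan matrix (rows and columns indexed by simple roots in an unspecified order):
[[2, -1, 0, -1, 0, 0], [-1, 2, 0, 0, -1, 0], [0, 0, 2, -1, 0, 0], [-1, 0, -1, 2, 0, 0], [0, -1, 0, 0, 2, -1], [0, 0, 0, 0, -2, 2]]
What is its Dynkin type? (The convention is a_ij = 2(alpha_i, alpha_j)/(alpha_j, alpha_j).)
type C_6

The matrix has rank 6 with 2's on the diagonal. Reading the off-diagonal entries as Dynkin edges (a single edge where a_ij = a_ji = -1; a double or triple edge where a_ij * a_ji = 2 or 3), the diagram is a chain of 6 nodes with a double edge at one end; the terminal node there is the unique long simple root (C_6). One simple-root ordering that puts it in standard form is (alpha_3, alpha_4, alpha_1, alpha_2, alpha_5, alpha_6). So the algebra is type C_6, i.e. sp(12).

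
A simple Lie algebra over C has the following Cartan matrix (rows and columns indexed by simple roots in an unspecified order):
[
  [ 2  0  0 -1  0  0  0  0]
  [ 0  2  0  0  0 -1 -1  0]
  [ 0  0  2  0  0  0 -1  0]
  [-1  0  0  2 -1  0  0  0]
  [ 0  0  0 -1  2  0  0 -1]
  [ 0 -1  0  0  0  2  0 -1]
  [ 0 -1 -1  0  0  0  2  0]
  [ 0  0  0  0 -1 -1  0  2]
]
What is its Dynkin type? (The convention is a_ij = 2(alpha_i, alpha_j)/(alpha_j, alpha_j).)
The matrix has rank 8 with 2's on the diagonal. Reading the off-diagonal entries as Dynkin edges (a single edge where a_ij = a_ji = -1; a double or triple edge where a_ij * a_ji = 2 or 3), the diagram is a chain of 8 nodes with single edges (A_8). One simple-root ordering that puts it in standard form is (alpha_3, alpha_7, alpha_2, alpha_6, alpha_8, alpha_5, alpha_4, alpha_1). So the algebra is type A_8, i.e. sl(9).

A_8 (sl(9))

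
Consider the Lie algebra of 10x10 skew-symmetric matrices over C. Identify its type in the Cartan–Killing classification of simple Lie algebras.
D5

This is so(10) with 10 even, which has dimension 10(10-1)/2 = 45 and rank 10/2 = 5. In the classification of classical Lie algebras, the orthogonal algebra so(2n) in an even number of variables has type D_n; here n = 5, so the Dynkin diagram is a chain of 3 nodes with a fork of two nodes at one end (D_5). Hence the type is D_5.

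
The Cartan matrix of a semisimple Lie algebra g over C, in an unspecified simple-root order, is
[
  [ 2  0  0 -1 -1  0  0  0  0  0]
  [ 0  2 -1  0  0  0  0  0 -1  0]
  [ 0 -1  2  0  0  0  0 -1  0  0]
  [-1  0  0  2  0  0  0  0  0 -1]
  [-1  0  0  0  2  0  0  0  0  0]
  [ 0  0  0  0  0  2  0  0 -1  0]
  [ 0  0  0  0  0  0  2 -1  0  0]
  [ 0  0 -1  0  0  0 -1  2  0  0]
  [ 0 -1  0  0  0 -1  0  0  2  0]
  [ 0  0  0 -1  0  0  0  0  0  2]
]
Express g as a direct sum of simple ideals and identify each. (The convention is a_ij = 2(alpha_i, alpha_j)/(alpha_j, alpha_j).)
type A_4 ⊕ type A_6

The diagram associated to this matrix has two connected components: the simple roots {alpha_1, alpha_4, alpha_5, alpha_10} form a chain of 4 nodes with single edges (A_4), and {alpha_2, alpha_3, alpha_6, alpha_7, alpha_8, alpha_9} form a chain of 6 nodes with single edges (A_6). A semisimple Lie algebra decomposes uniquely as the direct sum of simple ideals, one per connected component of its Dynkin diagram, so g ≅ A_4 ⊕ A_6 (dimension 24 + 48 = 72).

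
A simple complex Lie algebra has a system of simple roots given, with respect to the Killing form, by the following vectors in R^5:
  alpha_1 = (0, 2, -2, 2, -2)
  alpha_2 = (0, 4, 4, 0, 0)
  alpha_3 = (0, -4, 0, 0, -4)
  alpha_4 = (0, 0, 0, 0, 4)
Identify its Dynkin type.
Compute the Cartan integers a_ij = 2(alpha_i, alpha_j)/(alpha_j, alpha_j); the resulting 4x4 Cartan matrix is
[[2, 0, 0, -1], [0, 2, -1, 0], [0, -1, 2, -2], [-1, 0, -1, 2]].
The roots have two lengths (squared-length ratio 2:1); the short ones are alpha_{1,4}. The associated Dynkin diagram is a chain of 4 nodes with a double edge between the middle two (F_4), so the type is F_4.

F4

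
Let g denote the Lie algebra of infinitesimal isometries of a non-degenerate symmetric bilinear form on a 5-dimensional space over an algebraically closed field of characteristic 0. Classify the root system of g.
This is so(5) with 5 odd, which has dimension 5(5-1)/2 = 10 and rank (5-1)/2 = 2. In the classification of classical Lie algebras, the orthogonal algebra so(2n+1) in an odd number of variables has type B_n; here n = 2, so the Dynkin diagram is a chain of 2 nodes with a double edge at one end; the terminal node there is the unique short simple root (B_2). Hence the type is B_2.

type B_2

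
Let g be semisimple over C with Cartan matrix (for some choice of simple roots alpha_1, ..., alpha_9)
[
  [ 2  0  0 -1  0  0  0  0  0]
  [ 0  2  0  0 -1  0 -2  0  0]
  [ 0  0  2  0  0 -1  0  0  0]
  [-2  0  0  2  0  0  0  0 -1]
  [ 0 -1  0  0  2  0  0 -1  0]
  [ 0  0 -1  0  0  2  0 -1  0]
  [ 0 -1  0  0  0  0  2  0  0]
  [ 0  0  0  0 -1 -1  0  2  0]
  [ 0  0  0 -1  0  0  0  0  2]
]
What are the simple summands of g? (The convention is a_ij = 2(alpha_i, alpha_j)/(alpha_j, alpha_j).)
The diagram associated to this matrix has two connected components: the simple roots {alpha_1, alpha_4, alpha_9} form a chain of 3 nodes with a double edge at one end; the terminal node there is the unique short simple root (B_3), and {alpha_2, alpha_3, alpha_5, alpha_6, alpha_7, alpha_8} form a chain of 6 nodes with a double edge at one end; the terminal node there is the unique short simple root (B_6). A semisimple Lie algebra decomposes uniquely as the direct sum of simple ideals, one per connected component of its Dynkin diagram, so g ≅ B_3 ⊕ B_6 (dimension 21 + 78 = 99).

B3 + B6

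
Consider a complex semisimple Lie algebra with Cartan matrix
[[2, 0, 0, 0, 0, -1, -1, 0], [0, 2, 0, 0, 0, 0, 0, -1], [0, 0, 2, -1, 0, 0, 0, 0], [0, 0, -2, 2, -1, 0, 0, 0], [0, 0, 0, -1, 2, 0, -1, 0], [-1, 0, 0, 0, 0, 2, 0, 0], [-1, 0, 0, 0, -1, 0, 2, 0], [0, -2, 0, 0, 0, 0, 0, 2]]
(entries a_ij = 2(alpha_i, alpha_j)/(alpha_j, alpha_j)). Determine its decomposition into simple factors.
type B_2 + type B_6

The diagram associated to this matrix has two connected components: the simple roots {alpha_2, alpha_8} form a chain of 2 nodes with a double edge at one end; the terminal node there is the unique short simple root (B_2), and {alpha_1, alpha_3, alpha_4, alpha_5, alpha_6, alpha_7} form a chain of 6 nodes with a double edge at one end; the terminal node there is the unique short simple root (B_6). A semisimple Lie algebra decomposes uniquely as the direct sum of simple ideals, one per connected component of its Dynkin diagram, so g ≅ B_2 ⊕ B_6 (dimension 10 + 78 = 88).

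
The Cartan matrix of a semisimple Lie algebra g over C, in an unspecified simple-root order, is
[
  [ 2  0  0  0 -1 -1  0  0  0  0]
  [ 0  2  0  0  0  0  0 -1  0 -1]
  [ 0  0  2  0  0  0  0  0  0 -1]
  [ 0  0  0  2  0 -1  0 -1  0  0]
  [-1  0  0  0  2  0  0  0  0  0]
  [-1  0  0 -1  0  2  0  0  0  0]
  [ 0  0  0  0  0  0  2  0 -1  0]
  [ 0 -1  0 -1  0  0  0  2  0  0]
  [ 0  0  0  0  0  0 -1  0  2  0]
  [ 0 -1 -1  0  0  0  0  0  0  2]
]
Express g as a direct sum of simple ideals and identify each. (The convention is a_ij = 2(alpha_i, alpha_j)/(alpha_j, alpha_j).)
The diagram associated to this matrix has two connected components: the simple roots {alpha_7, alpha_9} form a chain of 2 nodes with single edges (A_2), and {alpha_1, alpha_2, alpha_3, alpha_4, alpha_5, alpha_6, alpha_8, alpha_10} form a chain of 8 nodes with single edges (A_8). A semisimple Lie algebra decomposes uniquely as the direct sum of simple ideals, one per connected component of its Dynkin diagram, so g ≅ A_2 ⊕ A_8 (dimension 8 + 80 = 88).

A2 ⊕ A8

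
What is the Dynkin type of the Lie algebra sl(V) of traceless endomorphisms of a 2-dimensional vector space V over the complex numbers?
A_1

This is sl(2), which has dimension 2^2 - 1 = 3 and rank 2 - 1 = 1 (a Cartan subalgebra is the diagonal traceless matrices). In the classification of classical Lie algebras, the special linear algebra sl(n+1) has type A_n; here n = 1, so the Dynkin diagram is a chain of 1 nodes with single edges (A_1). Hence the type is A_1.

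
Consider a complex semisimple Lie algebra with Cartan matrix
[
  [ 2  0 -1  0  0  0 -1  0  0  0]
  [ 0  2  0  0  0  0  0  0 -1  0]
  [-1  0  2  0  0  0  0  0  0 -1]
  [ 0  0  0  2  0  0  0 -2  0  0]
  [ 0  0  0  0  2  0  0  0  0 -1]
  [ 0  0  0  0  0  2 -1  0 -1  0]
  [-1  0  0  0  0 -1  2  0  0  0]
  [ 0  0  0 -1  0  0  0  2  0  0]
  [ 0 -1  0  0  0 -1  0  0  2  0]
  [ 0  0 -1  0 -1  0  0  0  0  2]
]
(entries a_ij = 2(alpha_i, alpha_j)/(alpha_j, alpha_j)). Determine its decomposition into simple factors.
The diagram associated to this matrix has two connected components: the simple roots {alpha_1, alpha_2, alpha_3, alpha_5, alpha_6, alpha_7, alpha_9, alpha_10} form a chain of 8 nodes with single edges (A_8), and {alpha_4, alpha_8} form a chain of 2 nodes with a double edge at one end; the terminal node there is the unique short simple root (B_2). A semisimple Lie algebra decomposes uniquely as the direct sum of simple ideals, one per connected component of its Dynkin diagram, so g ≅ A_8 ⊕ B_2 (dimension 80 + 10 = 90).

A_8 (sl(9)) + B_2 (so(5))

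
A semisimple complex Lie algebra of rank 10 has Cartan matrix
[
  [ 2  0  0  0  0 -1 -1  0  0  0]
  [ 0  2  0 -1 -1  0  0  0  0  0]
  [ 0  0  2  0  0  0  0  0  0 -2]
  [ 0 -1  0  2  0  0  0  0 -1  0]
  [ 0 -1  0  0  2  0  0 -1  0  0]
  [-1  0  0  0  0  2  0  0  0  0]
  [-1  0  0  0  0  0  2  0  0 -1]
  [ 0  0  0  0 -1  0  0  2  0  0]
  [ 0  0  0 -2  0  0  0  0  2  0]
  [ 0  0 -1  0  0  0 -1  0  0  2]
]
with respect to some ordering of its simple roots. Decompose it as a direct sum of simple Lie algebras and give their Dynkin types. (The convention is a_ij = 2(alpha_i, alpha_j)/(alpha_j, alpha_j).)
C_5 (sp(10)) ⊕ C_5 (sp(10))

The diagram associated to this matrix has two connected components: the simple roots {alpha_2, alpha_4, alpha_5, alpha_8, alpha_9} form a chain of 5 nodes with a double edge at one end; the terminal node there is the unique long simple root (C_5), and {alpha_1, alpha_3, alpha_6, alpha_7, alpha_10} form a chain of 5 nodes with a double edge at one end; the terminal node there is the unique long simple root (C_5). A semisimple Lie algebra decomposes uniquely as the direct sum of simple ideals, one per connected component of its Dynkin diagram, so g ≅ C_5 ⊕ C_5 (dimension 55 + 55 = 110).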